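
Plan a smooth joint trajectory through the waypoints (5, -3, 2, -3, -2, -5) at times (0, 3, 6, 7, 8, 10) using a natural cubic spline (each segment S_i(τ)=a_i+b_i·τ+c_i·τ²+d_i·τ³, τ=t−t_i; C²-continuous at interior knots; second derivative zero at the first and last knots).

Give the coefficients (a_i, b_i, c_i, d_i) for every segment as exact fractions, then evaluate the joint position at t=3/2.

Δ: Δ0=-8/3, Δ1=5/3, Δ2=-5, Δ3=1, Δ4=-3/2
row 1: diag=12, rhs=26; c'=1/4, d'=13/6
row 2: denom=8−3·1/4=29/4; d'=(-40−3·13/6)/(29/4)=-186/29
row 3: denom=4−1·4/29=112/29; d'=(36−1·-186/29)/(112/29)=615/56
row 4: denom=6−1·29/112=643/112; d'=(-15−1·615/56)/(643/112)=-2910/643
back: M4=-2910/643
back: M3=615/56−29/112·-2910/643=7815/643
back: M2=-186/29−4/29·7815/643=-5202/643
back: M1=13/6−1/4·-5202/643=8081/1929
M: M0=0, M1=8081/1929, M2=-5202/643, M3=7815/643, M4=-2910/643, M5=0
seg 0: a=5, c=M0/2=0, d=(M1−M0)/(6·3)=8081/34722, b=Δ0−h0·(2M0+M1)/6=-6123/1286
seg 1: a=-3, c=M1/2=8081/3858, d=(M2−M1)/(6·3)=-23687/34722, b=Δ1−h1·(2M1+M2)/6=979/643
seg 2: a=2, c=M2/2=-2601/643, d=(M3−M2)/(6·1)=4339/1286, b=Δ2−h2·(2M2+M3)/6=-5567/1286
seg 3: a=-3, c=M3/2=7815/1286, d=(M4−M3)/(6·1)=-3575/1286, b=Δ3−h3·(2M3+M4)/6=-1477/643
seg 4: a=-2, c=M4/2=-1455/643, d=(M5−M4)/(6·2)=485/1286, b=Δ4−h4·(2M4+M5)/6=1951/1286
t_q=3/2 → seg 0, τ=3/2; S=5+-6123/1286·τ+0·τ²+8081/34722·τ³=-13955/10288

  seg 0: a=5 b=-6123/1286 c=0 d=8081/34722
  seg 1: a=-3 b=979/643 c=8081/3858 d=-23687/34722
  seg 2: a=2 b=-5567/1286 c=-2601/643 d=4339/1286
  seg 3: a=-3 b=-1477/643 c=7815/1286 d=-3575/1286
  seg 4: a=-2 b=1951/1286 c=-1455/643 d=485/1286
S(3/2) = -13955/10288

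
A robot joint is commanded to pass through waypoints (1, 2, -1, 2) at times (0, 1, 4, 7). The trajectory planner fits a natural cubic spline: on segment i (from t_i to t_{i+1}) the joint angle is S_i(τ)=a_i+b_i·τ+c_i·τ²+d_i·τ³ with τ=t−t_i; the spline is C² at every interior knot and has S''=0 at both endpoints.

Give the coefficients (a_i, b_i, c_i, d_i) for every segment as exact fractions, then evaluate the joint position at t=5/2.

  seg 0: a=1 b=39/29 c=0 d=-10/29
  seg 1: a=2 b=9/29 c=-30/29 d=52/261
  seg 2: a=-1 b=-15/29 c=22/29 d=-22/261
S(5/2) = 47/58

Δ: Δ0=1, Δ1=-1, Δ2=1
row 1: diag=8, rhs=-12; c'=3/8, d'=-3/2
row 2: denom=12−3·3/8=87/8; d'=(12−3·-3/2)/(87/8)=44/29
back: M2=44/29
back: M1=-3/2−3/8·44/29=-60/29
M: M0=0, M1=-60/29, M2=44/29, M3=0
seg 0: a=1, c=M0/2=0, d=(M1−M0)/(6·1)=-10/29, b=Δ0−h0·(2M0+M1)/6=39/29
seg 1: a=2, c=M1/2=-30/29, d=(M2−M1)/(6·3)=52/261, b=Δ1−h1·(2M1+M2)/6=9/29
seg 2: a=-1, c=M2/2=22/29, d=(M3−M2)/(6·3)=-22/261, b=Δ2−h2·(2M2+M3)/6=-15/29
t_q=5/2 → seg 1, τ=3/2; S=2+9/29·τ+-30/29·τ²+52/261·τ³=47/58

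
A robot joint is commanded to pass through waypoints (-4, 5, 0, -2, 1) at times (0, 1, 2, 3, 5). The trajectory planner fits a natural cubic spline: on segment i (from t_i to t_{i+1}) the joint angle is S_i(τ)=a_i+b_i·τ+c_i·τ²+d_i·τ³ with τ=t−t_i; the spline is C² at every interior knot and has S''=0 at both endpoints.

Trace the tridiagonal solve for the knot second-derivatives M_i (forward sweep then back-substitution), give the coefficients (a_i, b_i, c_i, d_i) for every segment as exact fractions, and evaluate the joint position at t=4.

Δ: Δ0=9, Δ1=-5, Δ2=-2, Δ3=3/2
row 1: diag=4, rhs=-84; c'=1/4, d'=-21
row 2: denom=4−1·1/4=15/4; d'=(18−1·-21)/(15/4)=52/5
row 3: denom=6−1·4/15=86/15; d'=(21−1·52/5)/(86/15)=159/86
back: M3=159/86
back: M2=52/5−4/15·159/86=426/43
back: M1=-21−1/4·426/43=-2019/86
M: M0=0, M1=-2019/86, M2=426/43, M3=159/86, M4=0
seg 0: a=-4, c=M0/2=0, d=(M1−M0)/(6·1)=-673/172, b=Δ0−h0·(2M0+M1)/6=2221/172
seg 1: a=5, c=M1/2=-2019/172, d=(M2−M1)/(6·1)=957/172, b=Δ1−h1·(2M1+M2)/6=101/86
seg 2: a=0, c=M2/2=213/43, d=(M3−M2)/(6·1)=-231/172, b=Δ2−h2·(2M2+M3)/6=-965/172
seg 3: a=-2, c=M3/2=159/172, d=(M4−M3)/(6·2)=-53/344, b=Δ3−h3·(2M3+M4)/6=23/86
t_q=4 → seg 3, τ=1; S=-2+23/86·τ+159/172·τ²+-53/344·τ³=-331/344

  seg 0: a=-4 b=2221/172 c=0 d=-673/172
  seg 1: a=5 b=101/86 c=-2019/172 d=957/172
  seg 2: a=0 b=-965/172 c=213/43 d=-231/172
  seg 3: a=-2 b=23/86 c=159/172 d=-53/344
S(4) = -331/344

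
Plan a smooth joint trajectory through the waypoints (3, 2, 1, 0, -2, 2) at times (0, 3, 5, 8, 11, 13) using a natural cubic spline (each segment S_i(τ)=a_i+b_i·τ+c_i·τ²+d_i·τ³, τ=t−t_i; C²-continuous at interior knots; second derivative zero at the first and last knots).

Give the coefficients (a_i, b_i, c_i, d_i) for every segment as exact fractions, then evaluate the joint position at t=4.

  seg 0: a=3 b=-809/3252 c=0 d=-275/29268
  seg 1: a=2 b=-817/1626 c=-275/3252 d=93/2168
  seg 2: a=1 b=-265/813 c=281/1626 d=-95/1626
  seg 3: a=0 b=-1409/1626 c=-287/813 d=2047/14634
  seg 4: a=-2 b=644/813 c=491/542 d=-491/3252
S(4) = 9469/6504

Δ: Δ0=-1/3, Δ1=-1/2, Δ2=-1/3, Δ3=-2/3, Δ4=2
row 1: diag=10, rhs=-1; c'=1/5, d'=-1/10
row 2: denom=10−2·1/5=48/5; d'=(1−2·-1/10)/(48/5)=1/8
row 3: denom=12−3·5/16=177/16; d'=(-2−3·1/8)/(177/16)=-38/177
row 4: denom=10−3·16/59=542/59; d'=(16−3·-38/177)/(542/59)=491/271
back: M4=491/271
back: M3=-38/177−16/59·491/271=-574/813
back: M2=1/8−5/16·-574/813=281/813
back: M1=-1/10−1/5·281/813=-275/1626
M: M0=0, M1=-275/1626, M2=281/813, M3=-574/813, M4=491/271, M5=0
seg 0: a=3, c=M0/2=0, d=(M1−M0)/(6·3)=-275/29268, b=Δ0−h0·(2M0+M1)/6=-809/3252
seg 1: a=2, c=M1/2=-275/3252, d=(M2−M1)/(6·2)=93/2168, b=Δ1−h1·(2M1+M2)/6=-817/1626
seg 2: a=1, c=M2/2=281/1626, d=(M3−M2)/(6·3)=-95/1626, b=Δ2−h2·(2M2+M3)/6=-265/813
seg 3: a=0, c=M3/2=-287/813, d=(M4−M3)/(6·3)=2047/14634, b=Δ3−h3·(2M3+M4)/6=-1409/1626
seg 4: a=-2, c=M4/2=491/542, d=(M5−M4)/(6·2)=-491/3252, b=Δ4−h4·(2M4+M5)/6=644/813
t_q=4 → seg 1, τ=1; S=2+-817/1626·τ+-275/3252·τ²+93/2168·τ³=9469/6504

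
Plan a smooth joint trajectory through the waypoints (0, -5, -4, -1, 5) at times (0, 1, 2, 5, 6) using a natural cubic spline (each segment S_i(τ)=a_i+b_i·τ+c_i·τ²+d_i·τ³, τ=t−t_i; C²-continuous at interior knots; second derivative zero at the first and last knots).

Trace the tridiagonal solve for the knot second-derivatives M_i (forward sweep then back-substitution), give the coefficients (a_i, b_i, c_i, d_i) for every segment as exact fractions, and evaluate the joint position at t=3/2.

Δ: Δ0=-5, Δ1=1, Δ2=1, Δ3=6
row 1: diag=4, rhs=36; c'=1/4, d'=9
row 2: denom=8−1·1/4=31/4; d'=(0−1·9)/(31/4)=-36/31
row 3: denom=8−3·12/31=212/31; d'=(30−3·-36/31)/(212/31)=519/106
back: M3=519/106
back: M2=-36/31−12/31·519/106=-162/53
back: M1=9−1/4·-162/53=1035/106
M: M0=0, M1=1035/106, M2=-162/53, M3=519/106, M4=0
seg 0: a=0, c=M0/2=0, d=(M1−M0)/(6·1)=345/212, b=Δ0−h0·(2M0+M1)/6=-1405/212
seg 1: a=-5, c=M1/2=1035/212, d=(M2−M1)/(6·1)=-453/212, b=Δ1−h1·(2M1+M2)/6=-185/106
seg 2: a=-4, c=M2/2=-81/53, d=(M3−M2)/(6·3)=281/636, b=Δ2−h2·(2M2+M3)/6=341/212
seg 3: a=-1, c=M3/2=519/212, d=(M4−M3)/(6·1)=-173/212, b=Δ3−h3·(2M3+M4)/6=463/106
t_q=3/2 → seg 1, τ=1/2; S=-5+-185/106·τ+1035/212·τ²+-453/212·τ³=-8343/1696

  seg 0: a=0 b=-1405/212 c=0 d=345/212
  seg 1: a=-5 b=-185/106 c=1035/212 d=-453/212
  seg 2: a=-4 b=341/212 c=-81/53 d=281/636
  seg 3: a=-1 b=463/106 c=519/212 d=-173/212
S(3/2) = -8343/1696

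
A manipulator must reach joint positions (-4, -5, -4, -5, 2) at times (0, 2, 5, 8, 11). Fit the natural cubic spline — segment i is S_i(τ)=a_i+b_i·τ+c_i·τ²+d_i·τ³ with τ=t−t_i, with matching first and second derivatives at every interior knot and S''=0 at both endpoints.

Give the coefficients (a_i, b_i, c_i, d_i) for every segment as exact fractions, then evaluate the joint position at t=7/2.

  seg 0: a=-4 b=-157/207 c=0 d=107/1656
  seg 1: a=-5 b=7/414 c=107/276 d=-701/7452
  seg 2: a=-4 b=-163/828 c=-95/207 d=1027/7452
  seg 3: a=-5 b=319/414 c=647/828 d=-647/7452
S(7/2) = -3253/736

Δ: Δ0=-1/2, Δ1=1/3, Δ2=-1/3, Δ3=7/3
row 1: diag=10, rhs=5; c'=3/10, d'=1/2
row 2: denom=12−3·3/10=111/10; d'=(-4−3·1/2)/(111/10)=-55/111
row 3: denom=12−3·10/37=414/37; d'=(16−3·-55/111)/(414/37)=647/414
back: M3=647/414
back: M2=-55/111−10/37·647/414=-190/207
back: M1=1/2−3/10·-190/207=107/138
M: M0=0, M1=107/138, M2=-190/207, M3=647/414, M4=0
seg 0: a=-4, c=M0/2=0, d=(M1−M0)/(6·2)=107/1656, b=Δ0−h0·(2M0+M1)/6=-157/207
seg 1: a=-5, c=M1/2=107/276, d=(M2−M1)/(6·3)=-701/7452, b=Δ1−h1·(2M1+M2)/6=7/414
seg 2: a=-4, c=M2/2=-95/207, d=(M3−M2)/(6·3)=1027/7452, b=Δ2−h2·(2M2+M3)/6=-163/828
seg 3: a=-5, c=M3/2=647/828, d=(M4−M3)/(6·3)=-647/7452, b=Δ3−h3·(2M3+M4)/6=319/414
t_q=7/2 → seg 1, τ=3/2; S=-5+7/414·τ+107/276·τ²+-701/7452·τ³=-3253/736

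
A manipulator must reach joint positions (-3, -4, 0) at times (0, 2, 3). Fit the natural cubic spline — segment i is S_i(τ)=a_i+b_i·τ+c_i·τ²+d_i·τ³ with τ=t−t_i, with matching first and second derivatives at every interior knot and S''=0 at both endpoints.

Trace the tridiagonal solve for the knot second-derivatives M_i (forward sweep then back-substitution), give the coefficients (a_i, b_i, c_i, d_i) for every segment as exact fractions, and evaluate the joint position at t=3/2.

Δ: Δ0=-1/2, Δ1=4
row 1: diag=6, rhs=27; c'=1/6, d'=9/2
back: M1=9/2
M: M0=0, M1=9/2, M2=0
seg 0: a=-3, c=M0/2=0, d=(M1−M0)/(6·2)=3/8, b=Δ0−h0·(2M0+M1)/6=-2
seg 1: a=-4, c=M1/2=9/4, d=(M2−M1)/(6·1)=-3/4, b=Δ1−h1·(2M1+M2)/6=5/2
t_q=3/2 → seg 0, τ=3/2; S=-3+-2·τ+0·τ²+3/8·τ³=-303/64

  seg 0: a=-3 b=-2 c=0 d=3/8
  seg 1: a=-4 b=5/2 c=9/4 d=-3/4
S(3/2) = -303/64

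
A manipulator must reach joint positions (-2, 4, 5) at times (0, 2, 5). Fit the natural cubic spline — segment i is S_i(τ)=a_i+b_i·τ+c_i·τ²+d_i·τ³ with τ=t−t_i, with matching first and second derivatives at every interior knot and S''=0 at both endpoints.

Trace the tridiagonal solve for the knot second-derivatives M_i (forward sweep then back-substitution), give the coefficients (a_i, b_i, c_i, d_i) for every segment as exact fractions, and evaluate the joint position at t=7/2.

  seg 0: a=-2 b=53/15 c=0 d=-2/15
  seg 1: a=4 b=29/15 c=-4/5 d=4/45
S(7/2) = 27/5

Δ: Δ0=3, Δ1=1/3
row 1: diag=10, rhs=-16; c'=3/10, d'=-8/5
back: M1=-8/5
M: M0=0, M1=-8/5, M2=0
seg 0: a=-2, c=M0/2=0, d=(M1−M0)/(6·2)=-2/15, b=Δ0−h0·(2M0+M1)/6=53/15
seg 1: a=4, c=M1/2=-4/5, d=(M2−M1)/(6·3)=4/45, b=Δ1−h1·(2M1+M2)/6=29/15
t_q=7/2 → seg 1, τ=3/2; S=4+29/15·τ+-4/5·τ²+4/45·τ³=27/5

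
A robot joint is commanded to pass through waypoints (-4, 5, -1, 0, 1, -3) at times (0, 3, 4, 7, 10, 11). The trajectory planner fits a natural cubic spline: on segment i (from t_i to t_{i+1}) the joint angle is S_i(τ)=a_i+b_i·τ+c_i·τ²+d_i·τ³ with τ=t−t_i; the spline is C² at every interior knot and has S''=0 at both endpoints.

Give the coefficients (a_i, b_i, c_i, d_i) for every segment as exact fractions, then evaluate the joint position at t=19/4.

  seg 0: a=-4 b=11033/1635 c=0 d=-6128/14715
  seg 1: a=5 b=-7351/1635 c=-6128/1635 d=1223/545
  seg 2: a=-1 b=-1720/327 c=4879/1635 d=-5492/14715
  seg 3: a=0 b=4198/1635 c=-613/1635 d=-1814/14715
  seg 4: a=1 b=-4922/1635 c=-809/545 d=809/1635
S(19/4) = -1866/545

Δ: Δ0=3, Δ1=-6, Δ2=1/3, Δ3=1/3, Δ4=-4
row 1: diag=8, rhs=-54; c'=1/8, d'=-27/4
row 2: denom=8−1·1/8=63/8; d'=(38−1·-27/4)/(63/8)=358/63
row 3: denom=12−3·8/21=76/7; d'=(0−3·358/63)/(76/7)=-179/114
row 4: denom=8−3·21/76=545/76; d'=(-26−3·-179/114)/(545/76)=-1618/545
back: M4=-1618/545
back: M3=-179/114−21/76·-1618/545=-1226/1635
back: M2=358/63−8/21·-1226/1635=9758/1635
back: M1=-27/4−1/8·9758/1635=-12256/1635
M: M0=0, M1=-12256/1635, M2=9758/1635, M3=-1226/1635, M4=-1618/545, M5=0
seg 0: a=-4, c=M0/2=0, d=(M1−M0)/(6·3)=-6128/14715, b=Δ0−h0·(2M0+M1)/6=11033/1635
seg 1: a=5, c=M1/2=-6128/1635, d=(M2−M1)/(6·1)=1223/545, b=Δ1−h1·(2M1+M2)/6=-7351/1635
seg 2: a=-1, c=M2/2=4879/1635, d=(M3−M2)/(6·3)=-5492/14715, b=Δ2−h2·(2M2+M3)/6=-1720/327
seg 3: a=0, c=M3/2=-613/1635, d=(M4−M3)/(6·3)=-1814/14715, b=Δ3−h3·(2M3+M4)/6=4198/1635
seg 4: a=1, c=M4/2=-809/545, d=(M5−M4)/(6·1)=809/1635, b=Δ4−h4·(2M4+M5)/6=-4922/1635
t_q=19/4 → seg 2, τ=3/4; S=-1+-1720/327·τ+4879/1635·τ²+-5492/14715·τ³=-1866/545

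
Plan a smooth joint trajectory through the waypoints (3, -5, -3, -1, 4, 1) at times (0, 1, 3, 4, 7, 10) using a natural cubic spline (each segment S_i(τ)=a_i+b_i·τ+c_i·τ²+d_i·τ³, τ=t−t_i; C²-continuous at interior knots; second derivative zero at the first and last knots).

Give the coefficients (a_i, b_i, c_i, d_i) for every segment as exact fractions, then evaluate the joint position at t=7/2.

Δ: Δ0=-8, Δ1=1, Δ2=2, Δ3=5/3, Δ4=-1
row 1: diag=6, rhs=54; c'=1/3, d'=9
row 2: denom=6−2·1/3=16/3; d'=(6−2·9)/(16/3)=-9/4
row 3: denom=8−1·3/16=125/16; d'=(-2−1·-9/4)/(125/16)=4/125
row 4: denom=12−3·48/125=1356/125; d'=(-16−3·4/125)/(1356/125)=-503/339
back: M4=-503/339
back: M3=4/125−48/125·-503/339=68/113
back: M2=-9/4−3/16·68/113=-267/113
back: M1=9−1/3·-267/113=1106/113
M: M0=0, M1=1106/113, M2=-267/113, M3=68/113, M4=-503/339, M5=0
seg 0: a=3, c=M0/2=0, d=(M1−M0)/(6·1)=553/339, b=Δ0−h0·(2M0+M1)/6=-3265/339
seg 1: a=-5, c=M1/2=553/113, d=(M2−M1)/(6·2)=-1373/1356, b=Δ1−h1·(2M1+M2)/6=-1606/339
seg 2: a=-3, c=M2/2=-267/226, d=(M3−M2)/(6·1)=335/678, b=Δ2−h2·(2M2+M3)/6=911/339
seg 3: a=-1, c=M3/2=34/113, d=(M4−M3)/(6·3)=-707/6102, b=Δ3−h3·(2M3+M4)/6=1225/678
seg 4: a=4, c=M4/2=-503/678, d=(M5−M4)/(6·3)=503/6102, b=Δ4−h4·(2M4+M5)/6=164/339
t_q=7/2 → seg 2, τ=1/2; S=-3+911/339·τ+-267/226·τ²+335/678·τ³=-3417/1808

  seg 0: a=3 b=-3265/339 c=0 d=553/339
  seg 1: a=-5 b=-1606/339 c=553/113 d=-1373/1356
  seg 2: a=-3 b=911/339 c=-267/226 d=335/678
  seg 3: a=-1 b=1225/678 c=34/113 d=-707/6102
  seg 4: a=4 b=164/339 c=-503/678 d=503/6102
S(7/2) = -3417/1808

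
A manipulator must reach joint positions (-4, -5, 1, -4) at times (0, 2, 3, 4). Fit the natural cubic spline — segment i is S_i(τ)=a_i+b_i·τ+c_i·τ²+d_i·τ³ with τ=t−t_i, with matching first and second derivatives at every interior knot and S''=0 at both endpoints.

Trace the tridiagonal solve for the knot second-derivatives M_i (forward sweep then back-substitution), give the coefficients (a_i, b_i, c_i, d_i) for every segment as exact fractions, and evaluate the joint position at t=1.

  seg 0: a=-4 b=-171/46 c=0 d=37/46
  seg 1: a=-5 b=273/46 c=111/23 d=-219/46
  seg 2: a=1 b=30/23 c=-435/46 d=145/46
S(1) = -159/23

Δ: Δ0=-1/2, Δ1=6, Δ2=-5
row 1: diag=6, rhs=39; c'=1/6, d'=13/2
row 2: denom=4−1·1/6=23/6; d'=(-66−1·13/2)/(23/6)=-435/23
back: M2=-435/23
back: M1=13/2−1/6·-435/23=222/23
M: M0=0, M1=222/23, M2=-435/23, M3=0
seg 0: a=-4, c=M0/2=0, d=(M1−M0)/(6·2)=37/46, b=Δ0−h0·(2M0+M1)/6=-171/46
seg 1: a=-5, c=M1/2=111/23, d=(M2−M1)/(6·1)=-219/46, b=Δ1−h1·(2M1+M2)/6=273/46
seg 2: a=1, c=M2/2=-435/46, d=(M3−M2)/(6·1)=145/46, b=Δ2−h2·(2M2+M3)/6=30/23
t_q=1 → seg 0, τ=1; S=-4+-171/46·τ+0·τ²+37/46·τ³=-159/23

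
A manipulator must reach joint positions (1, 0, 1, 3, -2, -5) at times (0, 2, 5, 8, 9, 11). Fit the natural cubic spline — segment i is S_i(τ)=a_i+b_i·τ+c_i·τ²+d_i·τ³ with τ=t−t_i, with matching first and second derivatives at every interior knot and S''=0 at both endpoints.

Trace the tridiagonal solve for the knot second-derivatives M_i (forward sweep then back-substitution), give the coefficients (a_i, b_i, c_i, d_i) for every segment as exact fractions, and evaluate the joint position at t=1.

  seg 0: a=1 b=-1613/3118 c=0 d=27/6236
  seg 1: a=0 b=-1451/3118 c=81/3118 d=3371/42093
  seg 2: a=1 b=5777/3118 c=6985/9354 d=-16025/42093
  seg 3: a=3 b=-12303/3118 c=-8355/3118 d=2534/1559
  seg 4: a=-2 b=-13809/3118 c=6849/3118 d=-2283/6236
S(1) = 3037/6236

Δ: Δ0=-1/2, Δ1=1/3, Δ2=2/3, Δ3=-5, Δ4=-3/2
row 1: diag=10, rhs=5; c'=3/10, d'=1/2
row 2: denom=12−3·3/10=111/10; d'=(2−3·1/2)/(111/10)=5/111
row 3: denom=8−3·10/37=266/37; d'=(-34−3·5/111)/(266/37)=-1263/266
row 4: denom=6−1·37/266=1559/266; d'=(21−1·-1263/266)/(1559/266)=6849/1559
back: M4=6849/1559
back: M3=-1263/266−37/266·6849/1559=-8355/1559
back: M2=5/111−10/37·-8355/1559=6985/4677
back: M1=1/2−3/10·6985/4677=81/1559
M: M0=0, M1=81/1559, M2=6985/4677, M3=-8355/1559, M4=6849/1559, M5=0
seg 0: a=1, c=M0/2=0, d=(M1−M0)/(6·2)=27/6236, b=Δ0−h0·(2M0+M1)/6=-1613/3118
seg 1: a=0, c=M1/2=81/3118, d=(M2−M1)/(6·3)=3371/42093, b=Δ1−h1·(2M1+M2)/6=-1451/3118
seg 2: a=1, c=M2/2=6985/9354, d=(M3−M2)/(6·3)=-16025/42093, b=Δ2−h2·(2M2+M3)/6=5777/3118
seg 3: a=3, c=M3/2=-8355/3118, d=(M4−M3)/(6·1)=2534/1559, b=Δ3−h3·(2M3+M4)/6=-12303/3118
seg 4: a=-2, c=M4/2=6849/3118, d=(M5−M4)/(6·2)=-2283/6236, b=Δ4−h4·(2M4+M5)/6=-13809/3118
t_q=1 → seg 0, τ=1; S=1+-1613/3118·τ+0·τ²+27/6236·τ³=3037/6236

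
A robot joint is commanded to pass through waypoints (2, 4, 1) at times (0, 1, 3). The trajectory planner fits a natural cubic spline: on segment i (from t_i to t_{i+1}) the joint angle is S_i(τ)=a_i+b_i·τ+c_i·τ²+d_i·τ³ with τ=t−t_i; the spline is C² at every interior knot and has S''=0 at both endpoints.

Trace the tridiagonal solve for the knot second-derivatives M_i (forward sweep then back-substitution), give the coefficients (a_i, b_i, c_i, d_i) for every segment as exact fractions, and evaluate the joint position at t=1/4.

  seg 0: a=2 b=31/12 c=0 d=-7/12
  seg 1: a=4 b=5/6 c=-7/4 d=7/24
S(1/4) = 675/256

Δ: Δ0=2, Δ1=-3/2
row 1: diag=6, rhs=-21; c'=1/3, d'=-7/2
back: M1=-7/2
M: M0=0, M1=-7/2, M2=0
seg 0: a=2, c=M0/2=0, d=(M1−M0)/(6·1)=-7/12, b=Δ0−h0·(2M0+M1)/6=31/12
seg 1: a=4, c=M1/2=-7/4, d=(M2−M1)/(6·2)=7/24, b=Δ1−h1·(2M1+M2)/6=5/6
t_q=1/4 → seg 0, τ=1/4; S=2+31/12·τ+0·τ²+-7/12·τ³=675/256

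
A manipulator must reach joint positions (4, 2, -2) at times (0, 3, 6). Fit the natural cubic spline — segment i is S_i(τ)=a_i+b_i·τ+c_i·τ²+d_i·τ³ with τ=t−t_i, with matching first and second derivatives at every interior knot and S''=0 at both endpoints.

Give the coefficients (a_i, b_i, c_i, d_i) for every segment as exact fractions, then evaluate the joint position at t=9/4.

Δ: Δ0=-2/3, Δ1=-4/3
row 1: diag=12, rhs=-4; c'=1/4, d'=-1/3
back: M1=-1/3
M: M0=0, M1=-1/3, M2=0
seg 0: a=4, c=M0/2=0, d=(M1−M0)/(6·3)=-1/54, b=Δ0−h0·(2M0+M1)/6=-1/2
seg 1: a=2, c=M1/2=-1/6, d=(M2−M1)/(6·3)=1/54, b=Δ1−h1·(2M1+M2)/6=-1
t_q=9/4 → seg 0, τ=9/4; S=4+-1/2·τ+0·τ²+-1/54·τ³=341/128

  seg 0: a=4 b=-1/2 c=0 d=-1/54
  seg 1: a=2 b=-1 c=-1/6 d=1/54
S(9/4) = 341/128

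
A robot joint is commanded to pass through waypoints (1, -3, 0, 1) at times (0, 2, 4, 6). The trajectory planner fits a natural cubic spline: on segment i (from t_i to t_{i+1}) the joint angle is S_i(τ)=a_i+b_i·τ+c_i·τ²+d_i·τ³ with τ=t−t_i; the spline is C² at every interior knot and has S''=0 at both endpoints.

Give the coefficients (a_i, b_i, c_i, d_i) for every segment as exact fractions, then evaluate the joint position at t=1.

Δ: Δ0=-2, Δ1=3/2, Δ2=1/2
row 1: diag=8, rhs=21; c'=1/4, d'=21/8
row 2: denom=8−2·1/4=15/2; d'=(-6−2·21/8)/(15/2)=-3/2
back: M2=-3/2
back: M1=21/8−1/4·-3/2=3
M: M0=0, M1=3, M2=-3/2, M3=0
seg 0: a=1, c=M0/2=0, d=(M1−M0)/(6·2)=1/4, b=Δ0−h0·(2M0+M1)/6=-3
seg 1: a=-3, c=M1/2=3/2, d=(M2−M1)/(6·2)=-3/8, b=Δ1−h1·(2M1+M2)/6=0
seg 2: a=0, c=M2/2=-3/4, d=(M3−M2)/(6·2)=1/8, b=Δ2−h2·(2M2+M3)/6=3/2
t_q=1 → seg 0, τ=1; S=1+-3·τ+0·τ²+1/4·τ³=-7/4

  seg 0: a=1 b=-3 c=0 d=1/4
  seg 1: a=-3 b=0 c=3/2 d=-3/8
  seg 2: a=0 b=3/2 c=-3/4 d=1/8
S(1) = -7/4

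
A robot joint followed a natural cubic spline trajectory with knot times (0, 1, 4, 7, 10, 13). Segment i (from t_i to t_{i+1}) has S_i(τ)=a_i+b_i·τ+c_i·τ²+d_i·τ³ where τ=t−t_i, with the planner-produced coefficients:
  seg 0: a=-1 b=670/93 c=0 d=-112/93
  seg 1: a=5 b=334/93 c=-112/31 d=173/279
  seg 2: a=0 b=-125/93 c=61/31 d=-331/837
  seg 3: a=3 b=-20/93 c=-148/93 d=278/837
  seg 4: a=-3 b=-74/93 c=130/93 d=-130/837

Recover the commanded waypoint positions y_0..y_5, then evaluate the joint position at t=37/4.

y_0 = S_0(0) = a_0 = -1
y_1 = S_1(0) = a_1 = 5
y_2 = S_2(0) = a_2 = 0
y_3 = S_3(0) = a_3 = 3
y_4 = S_4(0) = a_4 = -3
y_5 = S_4(3) = 3
t_q=37/4 is in segment 3 (τ=9/4); S_3(τ)=-1743/992

y_0=-1 y_1=5 y_2=0 y_3=3 y_4=-3 y_5=3
S(37/4) = -1743/992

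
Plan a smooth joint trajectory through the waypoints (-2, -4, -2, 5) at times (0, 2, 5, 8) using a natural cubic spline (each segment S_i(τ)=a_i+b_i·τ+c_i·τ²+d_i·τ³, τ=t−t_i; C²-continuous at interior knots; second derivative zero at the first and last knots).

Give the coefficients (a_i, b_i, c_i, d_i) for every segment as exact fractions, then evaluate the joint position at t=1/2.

  seg 0: a=-2 b=-47/37 c=0 d=5/74
  seg 1: a=-4 b=-17/37 c=15/37 d=-10/999
  seg 2: a=-2 b=63/37 c=35/111 d=-35/999
S(1/2) = -1555/592

Δ: Δ0=-1, Δ1=2/3, Δ2=7/3
row 1: diag=10, rhs=10; c'=3/10, d'=1
row 2: denom=12−3·3/10=111/10; d'=(10−3·1)/(111/10)=70/111
back: M2=70/111
back: M1=1−3/10·70/111=30/37
M: M0=0, M1=30/37, M2=70/111, M3=0
seg 0: a=-2, c=M0/2=0, d=(M1−M0)/(6·2)=5/74, b=Δ0−h0·(2M0+M1)/6=-47/37
seg 1: a=-4, c=M1/2=15/37, d=(M2−M1)/(6·3)=-10/999, b=Δ1−h1·(2M1+M2)/6=-17/37
seg 2: a=-2, c=M2/2=35/111, d=(M3−M2)/(6·3)=-35/999, b=Δ2−h2·(2M2+M3)/6=63/37
t_q=1/2 → seg 0, τ=1/2; S=-2+-47/37·τ+0·τ²+5/74·τ³=-1555/592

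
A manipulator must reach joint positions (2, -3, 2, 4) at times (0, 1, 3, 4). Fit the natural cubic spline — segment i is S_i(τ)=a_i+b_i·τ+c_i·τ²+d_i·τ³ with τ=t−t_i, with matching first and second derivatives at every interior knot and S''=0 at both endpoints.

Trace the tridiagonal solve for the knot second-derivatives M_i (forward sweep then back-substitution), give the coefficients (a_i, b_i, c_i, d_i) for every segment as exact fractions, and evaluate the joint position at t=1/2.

Δ: Δ0=-5, Δ1=5/2, Δ2=2
row 1: diag=6, rhs=45; c'=1/3, d'=15/2
row 2: denom=6−2·1/3=16/3; d'=(-3−2·15/2)/(16/3)=-27/8
back: M2=-27/8
back: M1=15/2−1/3·-27/8=69/8
M: M0=0, M1=69/8, M2=-27/8, M3=0
seg 0: a=2, c=M0/2=0, d=(M1−M0)/(6·1)=23/16, b=Δ0−h0·(2M0+M1)/6=-103/16
seg 1: a=-3, c=M1/2=69/16, d=(M2−M1)/(6·2)=-1, b=Δ1−h1·(2M1+M2)/6=-17/8
seg 2: a=2, c=M2/2=-27/16, d=(M3−M2)/(6·1)=9/16, b=Δ2−h2·(2M2+M3)/6=25/8
t_q=1/2 → seg 0, τ=1/2; S=2+-103/16·τ+0·τ²+23/16·τ³=-133/128

  seg 0: a=2 b=-103/16 c=0 d=23/16
  seg 1: a=-3 b=-17/8 c=69/16 d=-1
  seg 2: a=2 b=25/8 c=-27/16 d=9/16
S(1/2) = -133/128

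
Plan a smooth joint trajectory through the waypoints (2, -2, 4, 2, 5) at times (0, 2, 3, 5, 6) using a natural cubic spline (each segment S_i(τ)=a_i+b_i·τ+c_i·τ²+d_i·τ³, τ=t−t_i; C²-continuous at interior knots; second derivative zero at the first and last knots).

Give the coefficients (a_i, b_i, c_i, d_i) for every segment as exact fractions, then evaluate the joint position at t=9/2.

Δ: Δ0=-2, Δ1=6, Δ2=-1, Δ3=3
row 1: diag=6, rhs=48; c'=1/6, d'=8
row 2: denom=6−1·1/6=35/6; d'=(-42−1·8)/(35/6)=-60/7
row 3: denom=6−2·12/35=186/35; d'=(24−2·-60/7)/(186/35)=240/31
back: M3=240/31
back: M2=-60/7−12/35·240/31=-348/31
back: M1=8−1/6·-348/31=306/31
M: M0=0, M1=306/31, M2=-348/31, M3=240/31, M4=0
seg 0: a=2, c=M0/2=0, d=(M1−M0)/(6·2)=51/62, b=Δ0−h0·(2M0+M1)/6=-164/31
seg 1: a=-2, c=M1/2=153/31, d=(M2−M1)/(6·1)=-109/31, b=Δ1−h1·(2M1+M2)/6=142/31
seg 2: a=4, c=M2/2=-174/31, d=(M3−M2)/(6·2)=49/31, b=Δ2−h2·(2M2+M3)/6=121/31
seg 3: a=2, c=M3/2=120/31, d=(M4−M3)/(6·1)=-40/31, b=Δ3−h3·(2M3+M4)/6=13/31
t_q=9/2 → seg 2, τ=3/2; S=4+121/31·τ+-174/31·τ²+49/31·τ³=635/248

  seg 0: a=2 b=-164/31 c=0 d=51/62
  seg 1: a=-2 b=142/31 c=153/31 d=-109/31
  seg 2: a=4 b=121/31 c=-174/31 d=49/31
  seg 3: a=2 b=13/31 c=120/31 d=-40/31
S(9/2) = 635/248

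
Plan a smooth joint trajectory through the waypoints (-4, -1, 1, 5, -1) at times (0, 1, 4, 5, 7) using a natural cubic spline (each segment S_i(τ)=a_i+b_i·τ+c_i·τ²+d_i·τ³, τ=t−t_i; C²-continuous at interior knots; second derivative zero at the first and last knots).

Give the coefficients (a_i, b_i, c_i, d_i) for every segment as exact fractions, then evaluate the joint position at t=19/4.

Δ: Δ0=3, Δ1=2/3, Δ2=4, Δ3=-3
row 1: diag=8, rhs=-14; c'=3/8, d'=-7/4
row 2: denom=8−3·3/8=55/8; d'=(20−3·-7/4)/(55/8)=202/55
row 3: denom=6−1·8/55=322/55; d'=(-42−1·202/55)/(322/55)=-1256/161
back: M3=-1256/161
back: M2=202/55−8/55·-1256/161=774/161
back: M1=-7/4−3/8·774/161=-572/161
M: M0=0, M1=-572/161, M2=774/161, M3=-1256/161, M4=0
seg 0: a=-4, c=M0/2=0, d=(M1−M0)/(6·1)=-286/483, b=Δ0−h0·(2M0+M1)/6=1735/483
seg 1: a=-1, c=M1/2=-286/161, d=(M2−M1)/(6·3)=673/1449, b=Δ1−h1·(2M1+M2)/6=877/483
seg 2: a=1, c=M2/2=387/161, d=(M3−M2)/(6·1)=-145/69, b=Δ2−h2·(2M2+M3)/6=1786/483
seg 3: a=5, c=M3/2=-628/161, d=(M4−M3)/(6·2)=314/483, b=Δ3−h3·(2M3+M4)/6=1063/483
t_q=19/4 → seg 2, τ=3/4; S=1+1786/483·τ+387/161·τ²+-145/69·τ³=1899/448

  seg 0: a=-4 b=1735/483 c=0 d=-286/483
  seg 1: a=-1 b=877/483 c=-286/161 d=673/1449
  seg 2: a=1 b=1786/483 c=387/161 d=-145/69
  seg 3: a=5 b=1063/483 c=-628/161 d=314/483
S(19/4) = 1899/448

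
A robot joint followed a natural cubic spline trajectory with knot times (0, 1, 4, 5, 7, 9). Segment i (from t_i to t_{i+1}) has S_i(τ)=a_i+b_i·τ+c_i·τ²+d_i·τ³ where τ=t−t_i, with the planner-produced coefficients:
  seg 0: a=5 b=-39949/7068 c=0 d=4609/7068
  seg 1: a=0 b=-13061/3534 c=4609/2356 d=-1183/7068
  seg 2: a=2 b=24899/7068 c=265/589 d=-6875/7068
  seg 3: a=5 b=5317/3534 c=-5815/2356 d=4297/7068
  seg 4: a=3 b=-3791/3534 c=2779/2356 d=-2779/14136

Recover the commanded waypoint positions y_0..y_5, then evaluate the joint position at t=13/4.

y_0=5 y_1=0 y_2=2 y_3=5 y_4=3 y_5=4
S(13/4) = -48009/150784

y_0 = S_0(0) = a_0 = 5
y_1 = S_1(0) = a_1 = 0
y_2 = S_2(0) = a_2 = 2
y_3 = S_3(0) = a_3 = 5
y_4 = S_4(0) = a_4 = 3
y_5 = S_4(2) = 4
t_q=13/4 is in segment 1 (τ=9/4); S_1(τ)=-48009/150784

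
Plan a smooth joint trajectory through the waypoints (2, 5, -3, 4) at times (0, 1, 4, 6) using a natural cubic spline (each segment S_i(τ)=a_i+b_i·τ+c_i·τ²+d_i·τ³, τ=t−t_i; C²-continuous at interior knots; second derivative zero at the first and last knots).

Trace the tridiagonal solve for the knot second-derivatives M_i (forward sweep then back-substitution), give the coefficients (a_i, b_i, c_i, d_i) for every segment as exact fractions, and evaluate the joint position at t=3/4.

  seg 0: a=2 b=1729/426 c=0 d=-451/426
  seg 1: a=5 b=188/213 c=-451/142 d=283/426
  seg 2: a=-3 b=-101/426 c=199/71 d=-199/426
S(3/4) = 41781/9088

Δ: Δ0=3, Δ1=-8/3, Δ2=7/2
row 1: diag=8, rhs=-34; c'=3/8, d'=-17/4
row 2: denom=10−3·3/8=71/8; d'=(37−3·-17/4)/(71/8)=398/71
back: M2=398/71
back: M1=-17/4−3/8·398/71=-451/71
M: M0=0, M1=-451/71, M2=398/71, M3=0
seg 0: a=2, c=M0/2=0, d=(M1−M0)/(6·1)=-451/426, b=Δ0−h0·(2M0+M1)/6=1729/426
seg 1: a=5, c=M1/2=-451/142, d=(M2−M1)/(6·3)=283/426, b=Δ1−h1·(2M1+M2)/6=188/213
seg 2: a=-3, c=M2/2=199/71, d=(M3−M2)/(6·2)=-199/426, b=Δ2−h2·(2M2+M3)/6=-101/426
t_q=3/4 → seg 0, τ=3/4; S=2+1729/426·τ+0·τ²+-451/426·τ³=41781/9088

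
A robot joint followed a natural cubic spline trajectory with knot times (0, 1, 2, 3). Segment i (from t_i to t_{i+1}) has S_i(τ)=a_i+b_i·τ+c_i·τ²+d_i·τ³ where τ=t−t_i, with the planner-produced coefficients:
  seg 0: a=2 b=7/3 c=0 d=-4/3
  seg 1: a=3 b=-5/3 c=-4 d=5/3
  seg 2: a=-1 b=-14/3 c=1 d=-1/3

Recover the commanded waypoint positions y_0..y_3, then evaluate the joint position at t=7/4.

y_0=2 y_1=3 y_2=-1 y_3=-5
S(7/4) = 13/64

y_0 = S_0(0) = a_0 = 2
y_1 = S_1(0) = a_1 = 3
y_2 = S_2(0) = a_2 = -1
y_3 = S_2(1) = -5
t_q=7/4 is in segment 1 (τ=3/4); S_1(τ)=13/64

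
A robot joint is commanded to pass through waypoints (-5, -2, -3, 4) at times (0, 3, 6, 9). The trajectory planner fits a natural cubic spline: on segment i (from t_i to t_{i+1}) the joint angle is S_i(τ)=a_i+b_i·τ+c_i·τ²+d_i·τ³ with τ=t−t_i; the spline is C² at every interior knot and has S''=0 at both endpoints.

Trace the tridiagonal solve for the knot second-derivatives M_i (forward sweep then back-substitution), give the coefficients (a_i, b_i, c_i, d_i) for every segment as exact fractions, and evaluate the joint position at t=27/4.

Δ: Δ0=1, Δ1=-1/3, Δ2=7/3
row 1: diag=12, rhs=-8; c'=1/4, d'=-2/3
row 2: denom=12−3·1/4=45/4; d'=(16−3·-2/3)/(45/4)=8/5
back: M2=8/5
back: M1=-2/3−1/4·8/5=-16/15
M: M0=0, M1=-16/15, M2=8/5, M3=0
seg 0: a=-5, c=M0/2=0, d=(M1−M0)/(6·3)=-8/135, b=Δ0−h0·(2M0+M1)/6=23/15
seg 1: a=-2, c=M1/2=-8/15, d=(M2−M1)/(6·3)=4/27, b=Δ1−h1·(2M1+M2)/6=-1/15
seg 2: a=-3, c=M2/2=4/5, d=(M3−M2)/(6·3)=-4/45, b=Δ2−h2·(2M2+M3)/6=11/15
t_q=27/4 → seg 2, τ=3/4; S=-3+11/15·τ+4/5·τ²+-4/45·τ³=-163/80

  seg 0: a=-5 b=23/15 c=0 d=-8/135
  seg 1: a=-2 b=-1/15 c=-8/15 d=4/27
  seg 2: a=-3 b=11/15 c=4/5 d=-4/45
S(27/4) = -163/80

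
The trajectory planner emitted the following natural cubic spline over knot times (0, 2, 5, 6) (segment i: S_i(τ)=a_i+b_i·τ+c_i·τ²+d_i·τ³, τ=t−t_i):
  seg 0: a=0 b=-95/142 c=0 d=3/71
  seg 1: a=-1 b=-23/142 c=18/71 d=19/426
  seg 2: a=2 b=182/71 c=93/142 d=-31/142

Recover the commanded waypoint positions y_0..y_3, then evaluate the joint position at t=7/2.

y_0 = S_0(0) = a_0 = 0
y_1 = S_1(0) = a_1 = -1
y_2 = S_2(0) = a_2 = 2
y_3 = S_2(1) = 5
t_q=7/2 is in segment 1 (τ=3/2); S_1(τ)=-593/1136

y_0=0 y_1=-1 y_2=2 y_3=5
S(7/2) = -593/1136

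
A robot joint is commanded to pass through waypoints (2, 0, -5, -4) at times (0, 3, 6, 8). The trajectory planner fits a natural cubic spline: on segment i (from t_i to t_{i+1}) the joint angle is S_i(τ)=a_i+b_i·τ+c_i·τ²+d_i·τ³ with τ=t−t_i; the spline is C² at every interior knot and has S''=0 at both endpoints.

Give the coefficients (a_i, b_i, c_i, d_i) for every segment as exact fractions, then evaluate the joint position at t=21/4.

  seg 0: a=2 b=-49/222 c=0 d=-11/222
  seg 1: a=0 b=-173/111 c=-33/74 d=91/666
  seg 2: a=-5 b=-121/222 c=29/37 d=-29/222
S(21/4) = -19929/4736

Δ: Δ0=-2/3, Δ1=-5/3, Δ2=1/2
row 1: diag=12, rhs=-6; c'=1/4, d'=-1/2
row 2: denom=10−3·1/4=37/4; d'=(13−3·-1/2)/(37/4)=58/37
back: M2=58/37
back: M1=-1/2−1/4·58/37=-33/37
M: M0=0, M1=-33/37, M2=58/37, M3=0
seg 0: a=2, c=M0/2=0, d=(M1−M0)/(6·3)=-11/222, b=Δ0−h0·(2M0+M1)/6=-49/222
seg 1: a=0, c=M1/2=-33/74, d=(M2−M1)/(6·3)=91/666, b=Δ1−h1·(2M1+M2)/6=-173/111
seg 2: a=-5, c=M2/2=29/37, d=(M3−M2)/(6·2)=-29/222, b=Δ2−h2·(2M2+M3)/6=-121/222
t_q=21/4 → seg 1, τ=9/4; S=0+-173/111·τ+-33/74·τ²+91/666·τ³=-19929/4736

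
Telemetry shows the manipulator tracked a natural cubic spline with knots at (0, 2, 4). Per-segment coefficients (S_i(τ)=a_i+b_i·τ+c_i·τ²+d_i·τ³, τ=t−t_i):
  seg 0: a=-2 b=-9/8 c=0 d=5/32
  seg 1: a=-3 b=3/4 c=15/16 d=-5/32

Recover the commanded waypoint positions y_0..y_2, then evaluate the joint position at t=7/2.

y_0=-2 y_1=-3 y_2=1
S(7/2) = -75/256

y_0 = S_0(0) = a_0 = -2
y_1 = S_1(0) = a_1 = -3
y_2 = S_1(2) = 1
t_q=7/2 is in segment 1 (τ=3/2); S_1(τ)=-75/256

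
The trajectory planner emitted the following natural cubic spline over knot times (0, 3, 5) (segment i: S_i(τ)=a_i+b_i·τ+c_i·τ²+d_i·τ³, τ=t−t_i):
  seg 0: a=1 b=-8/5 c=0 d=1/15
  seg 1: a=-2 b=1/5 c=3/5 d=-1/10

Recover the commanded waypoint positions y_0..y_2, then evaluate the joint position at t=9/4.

y_0 = S_0(0) = a_0 = 1
y_1 = S_1(0) = a_1 = -2
y_2 = S_1(2) = 0
t_q=9/4 is in segment 0 (τ=9/4); S_0(τ)=-589/320

y_0=1 y_1=-2 y_2=0
S(9/4) = -589/320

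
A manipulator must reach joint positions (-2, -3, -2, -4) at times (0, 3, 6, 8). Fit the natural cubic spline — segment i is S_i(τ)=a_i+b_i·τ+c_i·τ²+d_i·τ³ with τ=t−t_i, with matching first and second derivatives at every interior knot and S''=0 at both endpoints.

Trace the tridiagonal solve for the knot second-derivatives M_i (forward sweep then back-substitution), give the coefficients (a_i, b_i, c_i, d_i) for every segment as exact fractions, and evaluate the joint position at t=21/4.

Δ: Δ0=-1/3, Δ1=1/3, Δ2=-1
row 1: diag=12, rhs=4; c'=1/4, d'=1/3
row 2: denom=10−3·1/4=37/4; d'=(-8−3·1/3)/(37/4)=-36/37
back: M2=-36/37
back: M1=1/3−1/4·-36/37=64/111
M: M0=0, M1=64/111, M2=-36/37, M3=0
seg 0: a=-2, c=M0/2=0, d=(M1−M0)/(6·3)=32/999, b=Δ0−h0·(2M0+M1)/6=-23/37
seg 1: a=-3, c=M1/2=32/111, d=(M2−M1)/(6·3)=-86/999, b=Δ1−h1·(2M1+M2)/6=9/37
seg 2: a=-2, c=M2/2=-18/37, d=(M3−M2)/(6·2)=3/37, b=Δ2−h2·(2M2+M3)/6=-13/37
t_q=21/4 → seg 1, τ=9/4; S=-3+9/37·τ+32/111·τ²+-86/999·τ³=-2337/1184

  seg 0: a=-2 b=-23/37 c=0 d=32/999
  seg 1: a=-3 b=9/37 c=32/111 d=-86/999
  seg 2: a=-2 b=-13/37 c=-18/37 d=3/37
S(21/4) = -2337/1184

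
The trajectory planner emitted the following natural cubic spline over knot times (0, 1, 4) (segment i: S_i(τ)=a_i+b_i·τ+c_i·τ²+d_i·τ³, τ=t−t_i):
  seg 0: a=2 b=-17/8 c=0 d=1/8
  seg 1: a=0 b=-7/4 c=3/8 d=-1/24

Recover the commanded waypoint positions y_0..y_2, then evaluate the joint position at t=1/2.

y_0 = S_0(0) = a_0 = 2
y_1 = S_1(0) = a_1 = 0
y_2 = S_1(3) = -3
t_q=1/2 is in segment 0 (τ=1/2); S_0(τ)=61/64

y_0=2 y_1=0 y_2=-3
S(1/2) = 61/64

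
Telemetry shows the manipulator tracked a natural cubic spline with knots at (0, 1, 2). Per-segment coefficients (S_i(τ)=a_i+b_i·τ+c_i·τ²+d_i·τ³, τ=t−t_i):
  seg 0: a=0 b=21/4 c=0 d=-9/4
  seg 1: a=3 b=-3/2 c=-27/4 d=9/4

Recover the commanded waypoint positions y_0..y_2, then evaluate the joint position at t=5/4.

y_0=0 y_1=3 y_2=-3
S(5/4) = 573/256

y_0 = S_0(0) = a_0 = 0
y_1 = S_1(0) = a_1 = 3
y_2 = S_1(1) = -3
t_q=5/4 is in segment 1 (τ=1/4); S_1(τ)=573/256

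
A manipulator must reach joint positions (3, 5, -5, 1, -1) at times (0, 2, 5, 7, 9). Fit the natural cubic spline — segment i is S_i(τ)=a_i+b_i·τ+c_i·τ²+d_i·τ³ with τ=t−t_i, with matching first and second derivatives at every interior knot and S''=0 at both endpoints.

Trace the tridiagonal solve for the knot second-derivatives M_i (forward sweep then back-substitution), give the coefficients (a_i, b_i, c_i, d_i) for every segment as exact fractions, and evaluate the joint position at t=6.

Δ: Δ0=1, Δ1=-10/3, Δ2=3, Δ3=-1
row 1: diag=10, rhs=-26; c'=3/10, d'=-13/5
row 2: denom=10−3·3/10=91/10; d'=(38−3·-13/5)/(91/10)=458/91
row 3: denom=8−2·20/91=688/91; d'=(-24−2·458/91)/(688/91)=-775/172
back: M3=-775/172
back: M2=458/91−20/91·-775/172=259/43
back: M1=-13/5−3/10·259/43=-379/86
M: M0=0, M1=-379/86, M2=259/43, M3=-775/172, M4=0
seg 0: a=3, c=M0/2=0, d=(M1−M0)/(6·2)=-379/1032, b=Δ0−h0·(2M0+M1)/6=637/258
seg 1: a=5, c=M1/2=-379/172, d=(M2−M1)/(6·3)=299/516, b=Δ1−h1·(2M1+M2)/6=-250/129
seg 2: a=-5, c=M2/2=259/86, d=(M3−M2)/(6·2)=-1811/2064, b=Δ2−h2·(2M2+M3)/6=251/516
seg 3: a=1, c=M3/2=-775/344, d=(M4−M3)/(6·2)=775/2064, b=Δ3−h3·(2M3+M4)/6=517/258
t_q=6 → seg 2, τ=1; S=-5+251/516·τ+259/86·τ²+-1811/2064·τ³=-1637/688

  seg 0: a=3 b=637/258 c=0 d=-379/1032
  seg 1: a=5 b=-250/129 c=-379/172 d=299/516
  seg 2: a=-5 b=251/516 c=259/86 d=-1811/2064
  seg 3: a=1 b=517/258 c=-775/344 d=775/2064
S(6) = -1637/688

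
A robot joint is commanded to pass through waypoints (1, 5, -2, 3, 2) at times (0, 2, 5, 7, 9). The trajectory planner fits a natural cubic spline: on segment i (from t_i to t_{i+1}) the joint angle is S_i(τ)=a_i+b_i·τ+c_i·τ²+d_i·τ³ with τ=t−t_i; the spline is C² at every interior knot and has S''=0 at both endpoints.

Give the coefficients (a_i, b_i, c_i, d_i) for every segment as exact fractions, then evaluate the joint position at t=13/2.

Δ: Δ0=2, Δ1=-7/3, Δ2=5/2, Δ3=-1/2
row 1: diag=10, rhs=-26; c'=3/10, d'=-13/5
row 2: denom=10−3·3/10=91/10; d'=(29−3·-13/5)/(91/10)=368/91
row 3: denom=8−2·20/91=688/91; d'=(-18−2·368/91)/(688/91)=-1187/344
back: M3=-1187/344
back: M2=368/91−20/91·-1187/344=413/86
back: M1=-13/5−3/10·413/86=-695/172
M: M0=0, M1=-695/172, M2=413/86, M3=-1187/344, M4=0
seg 0: a=1, c=M0/2=0, d=(M1−M0)/(6·2)=-695/2064, b=Δ0−h0·(2M0+M1)/6=1727/516
seg 1: a=5, c=M1/2=-695/344, d=(M2−M1)/(6·3)=169/344, b=Δ1−h1·(2M1+M2)/6=-179/258
seg 2: a=-2, c=M2/2=413/172, d=(M3−M2)/(6·2)=-2839/4128, b=Δ2−h2·(2M2+M3)/6=463/1032
seg 3: a=3, c=M3/2=-1187/688, d=(M4−M3)/(6·2)=1187/4128, b=Δ3−h3·(2M3+M4)/6=929/516
t_q=13/2 → seg 2, τ=3/2; S=-2+463/1032·τ+413/172·τ²+-2839/4128·τ³=19313/11008

  seg 0: a=1 b=1727/516 c=0 d=-695/2064
  seg 1: a=5 b=-179/258 c=-695/344 d=169/344
  seg 2: a=-2 b=463/1032 c=413/172 d=-2839/4128
  seg 3: a=3 b=929/516 c=-1187/688 d=1187/4128
S(13/2) = 19313/11008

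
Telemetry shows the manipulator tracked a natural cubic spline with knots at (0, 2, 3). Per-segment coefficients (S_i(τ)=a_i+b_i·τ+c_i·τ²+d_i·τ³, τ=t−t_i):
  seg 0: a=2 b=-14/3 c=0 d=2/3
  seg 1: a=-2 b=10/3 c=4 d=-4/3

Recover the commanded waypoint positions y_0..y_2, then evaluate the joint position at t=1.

y_0=2 y_1=-2 y_2=4
S(1) = -2

y_0 = S_0(0) = a_0 = 2
y_1 = S_1(0) = a_1 = -2
y_2 = S_1(1) = 4
t_q=1 is in segment 0 (τ=1); S_0(τ)=-2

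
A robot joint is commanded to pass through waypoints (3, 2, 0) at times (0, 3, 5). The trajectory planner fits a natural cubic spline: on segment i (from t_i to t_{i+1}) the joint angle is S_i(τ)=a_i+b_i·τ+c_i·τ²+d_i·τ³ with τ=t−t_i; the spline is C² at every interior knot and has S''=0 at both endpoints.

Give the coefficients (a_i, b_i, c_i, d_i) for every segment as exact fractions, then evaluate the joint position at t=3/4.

  seg 0: a=3 b=-2/15 c=0 d=-1/45
  seg 1: a=2 b=-11/15 c=-1/5 d=1/30
S(3/4) = 185/64

Δ: Δ0=-1/3, Δ1=-1
row 1: diag=10, rhs=-4; c'=1/5, d'=-2/5
back: M1=-2/5
M: M0=0, M1=-2/5, M2=0
seg 0: a=3, c=M0/2=0, d=(M1−M0)/(6·3)=-1/45, b=Δ0−h0·(2M0+M1)/6=-2/15
seg 1: a=2, c=M1/2=-1/5, d=(M2−M1)/(6·2)=1/30, b=Δ1−h1·(2M1+M2)/6=-11/15
t_q=3/4 → seg 0, τ=3/4; S=3+-2/15·τ+0·τ²+-1/45·τ³=185/64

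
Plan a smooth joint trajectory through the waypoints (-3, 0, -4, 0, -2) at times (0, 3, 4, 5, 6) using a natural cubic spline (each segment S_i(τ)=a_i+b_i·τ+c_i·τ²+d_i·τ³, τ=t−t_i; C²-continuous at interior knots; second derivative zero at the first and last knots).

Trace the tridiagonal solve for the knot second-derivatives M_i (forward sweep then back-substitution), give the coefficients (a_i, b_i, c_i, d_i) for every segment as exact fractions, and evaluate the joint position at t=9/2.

Δ: Δ0=1, Δ1=-4, Δ2=4, Δ3=-2
row 1: diag=8, rhs=-30; c'=1/8, d'=-15/4
row 2: denom=4−1·1/8=31/8; d'=(48−1·-15/4)/(31/8)=414/31
row 3: denom=4−1·8/31=116/31; d'=(-36−1·414/31)/(116/31)=-765/58
back: M3=-765/58
back: M2=414/31−8/31·-765/58=486/29
back: M1=-15/4−1/8·486/29=-339/58
M: M0=0, M1=-339/58, M2=486/29, M3=-765/58, M4=0
seg 0: a=-3, c=M0/2=0, d=(M1−M0)/(6·3)=-113/348, b=Δ0−h0·(2M0+M1)/6=455/116
seg 1: a=0, c=M1/2=-339/116, d=(M2−M1)/(6·1)=437/116, b=Δ1−h1·(2M1+M2)/6=-281/58
seg 2: a=-4, c=M2/2=243/29, d=(M3−M2)/(6·1)=-579/116, b=Δ2−h2·(2M2+M3)/6=71/116
seg 3: a=0, c=M3/2=-765/116, d=(M4−M3)/(6·1)=255/116, b=Δ3−h3·(2M3+M4)/6=139/58
t_q=9/2 → seg 2, τ=1/2; S=-4+71/116·τ+243/29·τ²+-579/116·τ³=-2063/928

  seg 0: a=-3 b=455/116 c=0 d=-113/348
  seg 1: a=0 b=-281/58 c=-339/116 d=437/116
  seg 2: a=-4 b=71/116 c=243/29 d=-579/116
  seg 3: a=0 b=139/58 c=-765/116 d=255/116
S(9/2) = -2063/928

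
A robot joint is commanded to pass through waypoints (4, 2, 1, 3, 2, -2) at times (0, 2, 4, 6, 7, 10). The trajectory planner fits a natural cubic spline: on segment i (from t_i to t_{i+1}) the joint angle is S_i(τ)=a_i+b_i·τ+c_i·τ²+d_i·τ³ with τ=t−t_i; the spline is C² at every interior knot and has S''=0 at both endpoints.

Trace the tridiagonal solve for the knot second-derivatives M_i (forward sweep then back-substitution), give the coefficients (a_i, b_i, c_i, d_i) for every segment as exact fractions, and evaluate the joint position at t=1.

  seg 0: a=4 b=-3751/3846 c=0 d=-95/15384
  seg 1: a=2 b=-2018/1923 c=-95/2564 d=1199/7692
  seg 2: a=1 b=1294/1923 c=2303/2564 d=-5651/15384
  seg 3: a=3 b=-547/3846 c=-837/641 d=1723/3846
  seg 4: a=2 b=-2711/1923 c=49/1282 d=-49/11538
S(1) = 15479/5128

Δ: Δ0=-1, Δ1=-1/2, Δ2=1, Δ3=-1, Δ4=-4/3
row 1: diag=8, rhs=3; c'=1/4, d'=3/8
row 2: denom=8−2·1/4=15/2; d'=(9−2·3/8)/(15/2)=11/10
row 3: denom=6−2·4/15=82/15; d'=(-12−2·11/10)/(82/15)=-213/82
row 4: denom=8−1·15/82=641/82; d'=(-2−1·-213/82)/(641/82)=49/641
back: M4=49/641
back: M3=-213/82−15/82·49/641=-1674/641
back: M2=11/10−4/15·-1674/641=2303/1282
back: M1=3/8−1/4·2303/1282=-95/1282
M: M0=0, M1=-95/1282, M2=2303/1282, M3=-1674/641, M4=49/641, M5=0
seg 0: a=4, c=M0/2=0, d=(M1−M0)/(6·2)=-95/15384, b=Δ0−h0·(2M0+M1)/6=-3751/3846
seg 1: a=2, c=M1/2=-95/2564, d=(M2−M1)/(6·2)=1199/7692, b=Δ1−h1·(2M1+M2)/6=-2018/1923
seg 2: a=1, c=M2/2=2303/2564, d=(M3−M2)/(6·2)=-5651/15384, b=Δ2−h2·(2M2+M3)/6=1294/1923
seg 3: a=3, c=M3/2=-837/641, d=(M4−M3)/(6·1)=1723/3846, b=Δ3−h3·(2M3+M4)/6=-547/3846
seg 4: a=2, c=M4/2=49/1282, d=(M5−M4)/(6·3)=-49/11538, b=Δ4−h4·(2M4+M5)/6=-2711/1923
t_q=1 → seg 0, τ=1; S=4+-3751/3846·τ+0·τ²+-95/15384·τ³=15479/5128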